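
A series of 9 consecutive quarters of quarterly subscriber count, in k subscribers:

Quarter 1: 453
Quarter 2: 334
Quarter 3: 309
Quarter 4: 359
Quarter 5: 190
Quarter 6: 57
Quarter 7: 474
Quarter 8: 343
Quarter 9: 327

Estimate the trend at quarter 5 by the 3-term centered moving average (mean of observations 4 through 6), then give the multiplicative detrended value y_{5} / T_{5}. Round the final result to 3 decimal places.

0.941

Trend T_5 = (359 + 190 + 57) / 3 = 606/3 = 202.00000
Ratio to trend: 190 / 202.00000 = 0.941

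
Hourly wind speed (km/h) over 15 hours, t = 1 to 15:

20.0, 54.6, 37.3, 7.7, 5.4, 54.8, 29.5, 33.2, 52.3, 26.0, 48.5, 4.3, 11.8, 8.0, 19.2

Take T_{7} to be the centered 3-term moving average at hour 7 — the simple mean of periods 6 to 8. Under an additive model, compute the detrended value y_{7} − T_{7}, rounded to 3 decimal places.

-9.667

Trend T_7 = (54.8 + 29.5 + 33.2) / 3 = 117.5/3 = 39.16667
Detrended value: 29.5 − 39.16667 = -9.667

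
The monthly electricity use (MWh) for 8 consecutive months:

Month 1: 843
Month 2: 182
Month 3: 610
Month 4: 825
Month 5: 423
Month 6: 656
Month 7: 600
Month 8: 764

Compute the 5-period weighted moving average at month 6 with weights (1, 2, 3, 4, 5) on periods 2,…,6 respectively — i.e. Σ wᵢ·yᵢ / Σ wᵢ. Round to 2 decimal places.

589.93

Weighted sum: 1·182 + 2·610 + 3·825 + 4·423 + 5·656 = 182 + 1220 + 2475 + 1692 + 3280 = 8849
Weight total: 1 + 2 + 3 + 4 + 5 = 15
WMA = 8849 / 15 = 589.93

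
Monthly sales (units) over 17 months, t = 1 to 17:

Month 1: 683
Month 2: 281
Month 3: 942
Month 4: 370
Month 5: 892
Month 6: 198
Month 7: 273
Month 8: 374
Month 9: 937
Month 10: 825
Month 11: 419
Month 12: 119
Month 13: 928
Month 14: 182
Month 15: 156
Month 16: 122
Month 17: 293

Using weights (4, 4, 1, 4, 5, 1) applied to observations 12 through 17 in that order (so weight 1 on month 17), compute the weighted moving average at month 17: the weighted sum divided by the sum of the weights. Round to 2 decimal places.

Weighted sum: 4·119 + 4·928 + 1·182 + 4·156 + 5·122 + 1·293 = 476 + 3712 + 182 + 624 + 610 + 293 = 5897
Weight total: 4 + 4 + 1 + 4 + 5 + 1 = 19
WMA = 5897 / 19 = 310.37

310.37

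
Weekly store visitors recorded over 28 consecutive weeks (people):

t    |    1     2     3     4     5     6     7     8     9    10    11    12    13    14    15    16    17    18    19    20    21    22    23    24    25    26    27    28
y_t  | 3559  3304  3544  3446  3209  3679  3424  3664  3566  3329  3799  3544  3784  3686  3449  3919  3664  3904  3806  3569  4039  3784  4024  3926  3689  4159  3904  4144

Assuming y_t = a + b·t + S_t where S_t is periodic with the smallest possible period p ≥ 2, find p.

5

First differences y_{t+1} − y_t: -255, 240, -98, -237, 470, -255, 240, -98, -237, 470, -255, 240, …
The difference pattern repeats every 5 terms and not for any smaller step, so p = 5.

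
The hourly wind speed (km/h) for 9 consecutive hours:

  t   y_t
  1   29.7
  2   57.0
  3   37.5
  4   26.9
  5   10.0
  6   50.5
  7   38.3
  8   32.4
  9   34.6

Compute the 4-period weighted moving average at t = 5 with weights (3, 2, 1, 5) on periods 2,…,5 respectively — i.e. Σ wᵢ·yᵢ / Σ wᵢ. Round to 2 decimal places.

Weighted sum: 3·57.0 + 2·37.5 + 1·26.9 + 5·10.0 = 171.0 + 75.0 + 26.9 + 50.0 = 322.9
Weight total: 3 + 2 + 1 + 5 = 11
WMA = 322.9 / 11 = 29.35

29.35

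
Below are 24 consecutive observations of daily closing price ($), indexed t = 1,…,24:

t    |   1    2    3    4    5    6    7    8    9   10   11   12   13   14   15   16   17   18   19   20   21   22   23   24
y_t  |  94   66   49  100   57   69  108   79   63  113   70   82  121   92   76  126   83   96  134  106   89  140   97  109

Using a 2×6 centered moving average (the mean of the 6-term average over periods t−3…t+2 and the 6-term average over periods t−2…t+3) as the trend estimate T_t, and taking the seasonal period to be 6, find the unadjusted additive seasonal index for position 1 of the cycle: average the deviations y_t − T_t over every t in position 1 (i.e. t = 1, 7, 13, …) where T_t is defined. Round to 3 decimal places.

Season position 1 occurs at t = 7, 13, 19 (where T_t is defined).
t=7: T_7 = 80.41667; y_7 − T_7 = 108 − 80.41667 = 27.58333
t=13: T_13 = 93.41667; y_13 − T_13 = 121 − 93.41667 = 27.58333
t=19: T_19 = 106.83333; y_19 − T_19 = 134 − 106.83333 = 27.16667
Mean deviation: (27.58333 + 27.58333 + 27.16667) / 3 = 27.444

27.444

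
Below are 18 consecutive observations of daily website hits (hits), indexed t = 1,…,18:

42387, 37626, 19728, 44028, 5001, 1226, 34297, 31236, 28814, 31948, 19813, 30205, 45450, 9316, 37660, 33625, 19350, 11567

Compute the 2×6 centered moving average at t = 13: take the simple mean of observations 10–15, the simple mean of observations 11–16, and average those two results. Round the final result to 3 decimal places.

29205.083

Sum over 10–15: 31948 + 19813 + 30205 + 45450 + 9316 + 37660 = 174392
Sum over 11–16: 19813 + 30205 + 45450 + 9316 + 37660 + 33625 = 176069
CMA at t=13 = (174392 + 176069) / (2·6) = 350461 / 12 = 29205.083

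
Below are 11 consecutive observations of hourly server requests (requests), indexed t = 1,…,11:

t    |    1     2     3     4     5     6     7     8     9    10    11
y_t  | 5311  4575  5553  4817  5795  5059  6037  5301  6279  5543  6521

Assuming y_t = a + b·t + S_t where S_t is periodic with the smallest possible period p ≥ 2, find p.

2

First differences y_{t+1} − y_t: -736, 978, -736, 978, -736, 978, …
The difference pattern repeats every 2 terms and not for any smaller step, so p = 2.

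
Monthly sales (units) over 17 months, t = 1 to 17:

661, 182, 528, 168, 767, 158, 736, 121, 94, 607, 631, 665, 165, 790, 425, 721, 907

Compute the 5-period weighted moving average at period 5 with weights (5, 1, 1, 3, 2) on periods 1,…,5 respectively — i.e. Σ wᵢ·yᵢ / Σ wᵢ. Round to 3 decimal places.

Weighted sum: 5·661 + 1·182 + 1·528 + 3·168 + 2·767 = 3305 + 182 + 528 + 504 + 1534 = 6053
Weight total: 5 + 1 + 1 + 3 + 2 = 12
WMA = 6053 / 12 = 504.417

504.417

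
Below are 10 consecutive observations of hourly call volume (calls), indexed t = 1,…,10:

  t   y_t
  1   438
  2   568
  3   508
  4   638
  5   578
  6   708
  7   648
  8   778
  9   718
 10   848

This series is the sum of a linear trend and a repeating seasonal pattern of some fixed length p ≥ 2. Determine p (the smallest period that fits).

First differences y_{t+1} − y_t: 130, -60, 130, -60, 130, -60, …
The difference pattern repeats every 2 terms and not for any smaller step, so p = 2.

2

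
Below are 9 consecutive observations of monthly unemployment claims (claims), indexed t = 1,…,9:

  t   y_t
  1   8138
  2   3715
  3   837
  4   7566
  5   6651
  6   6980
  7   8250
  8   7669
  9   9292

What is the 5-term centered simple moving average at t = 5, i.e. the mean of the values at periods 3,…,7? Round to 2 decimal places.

Sum of periods 3–7: 837 + 7566 + 6651 + 6980 + 8250 = 30284
Divide by 5: 30284 / 5 = 6056.80

6056.80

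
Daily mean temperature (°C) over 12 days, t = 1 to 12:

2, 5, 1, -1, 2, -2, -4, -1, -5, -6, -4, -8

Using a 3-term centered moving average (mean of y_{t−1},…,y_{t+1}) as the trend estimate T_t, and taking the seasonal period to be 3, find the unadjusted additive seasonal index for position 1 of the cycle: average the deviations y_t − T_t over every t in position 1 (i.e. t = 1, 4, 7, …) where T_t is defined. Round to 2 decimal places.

-1.44

Season position 1 occurs at t = 4, 7, 10 (where T_t is defined).
t=4: T_4 = 0.6667; y_4 − T_4 = -1 − 0.6667 = -1.6667
t=7: T_7 = -2.3333; y_7 − T_7 = -4 − -2.3333 = -1.6667
t=10: T_10 = -5.0000; y_10 − T_10 = -6 − -5.0000 = -1.0000
Mean deviation: (-1.6667 + -1.6667 + -1.0000) / 3 = -1.44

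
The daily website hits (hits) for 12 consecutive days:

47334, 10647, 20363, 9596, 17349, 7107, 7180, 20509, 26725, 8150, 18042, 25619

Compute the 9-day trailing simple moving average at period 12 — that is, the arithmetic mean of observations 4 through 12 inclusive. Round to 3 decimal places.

Sum of periods 4–12: 9596 + 17349 + 7107 + 7180 + 20509 + 26725 + 8150 + 18042 + 25619 = 140277
Divide by 9: 140277 / 9 = 15586.333

15586.333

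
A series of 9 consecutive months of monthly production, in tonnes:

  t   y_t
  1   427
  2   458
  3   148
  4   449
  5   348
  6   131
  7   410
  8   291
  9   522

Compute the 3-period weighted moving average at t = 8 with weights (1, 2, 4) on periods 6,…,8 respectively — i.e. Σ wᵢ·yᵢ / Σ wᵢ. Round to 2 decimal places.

Weighted sum: 1·131 + 2·410 + 4·291 = 131 + 820 + 1164 = 2115
Weight total: 1 + 2 + 4 = 7
WMA = 2115 / 7 = 302.14

302.14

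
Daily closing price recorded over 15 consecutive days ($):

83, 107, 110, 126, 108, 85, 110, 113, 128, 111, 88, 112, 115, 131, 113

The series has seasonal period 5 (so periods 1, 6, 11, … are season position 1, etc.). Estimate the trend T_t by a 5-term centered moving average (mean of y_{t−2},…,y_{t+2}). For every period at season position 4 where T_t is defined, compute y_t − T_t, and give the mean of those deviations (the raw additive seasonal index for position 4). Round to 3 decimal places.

18.400

Season position 4 occurs at t = 4, 9 (where T_t is defined).
t=4: T_4 = 107.20000; y_4 − T_4 = 126 − 107.20000 = 18.80000
t=9: T_9 = 110.00000; y_9 − T_9 = 128 − 110.00000 = 18.00000
Mean deviation: (18.80000 + 18.00000) / 2 = 18.400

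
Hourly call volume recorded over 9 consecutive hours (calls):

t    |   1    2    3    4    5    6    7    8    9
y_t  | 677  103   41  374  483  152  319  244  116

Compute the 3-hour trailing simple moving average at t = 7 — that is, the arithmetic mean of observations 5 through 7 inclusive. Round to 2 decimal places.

318.00

Sum of periods 5–7: 483 + 152 + 319 = 954
Divide by 3: 954 / 3 = 318.00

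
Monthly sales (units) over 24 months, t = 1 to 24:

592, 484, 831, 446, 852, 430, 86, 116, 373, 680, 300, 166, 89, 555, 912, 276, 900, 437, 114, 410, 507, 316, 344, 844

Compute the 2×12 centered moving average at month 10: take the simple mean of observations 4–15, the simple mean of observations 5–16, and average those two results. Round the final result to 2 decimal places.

Sum over 4–15: 446 + 852 + 430 + 86 + 116 + 373 + 680 + 300 + 166 + 89 + 555 + 912 = 5005
Sum over 5–16: 852 + 430 + 86 + 116 + 373 + 680 + 300 + 166 + 89 + 555 + 912 + 276 = 4835
CMA at t=10 = (5005 + 4835) / (2·12) = 9840 / 24 = 410.00

410.00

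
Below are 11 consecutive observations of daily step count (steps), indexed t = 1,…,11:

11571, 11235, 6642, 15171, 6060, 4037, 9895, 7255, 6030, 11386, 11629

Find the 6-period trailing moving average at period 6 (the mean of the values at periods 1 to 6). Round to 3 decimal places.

9119.333

Sum of periods 1–6: 11571 + 11235 + 6642 + 15171 + 6060 + 4037 = 54716
Divide by 6: 54716 / 6 = 9119.333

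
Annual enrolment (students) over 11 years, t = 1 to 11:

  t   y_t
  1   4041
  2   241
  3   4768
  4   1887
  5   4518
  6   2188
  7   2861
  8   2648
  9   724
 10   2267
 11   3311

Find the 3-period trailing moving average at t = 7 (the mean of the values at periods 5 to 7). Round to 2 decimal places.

3189.00

Sum of periods 5–7: 4518 + 2188 + 2861 = 9567
Divide by 3: 9567 / 3 = 3189.00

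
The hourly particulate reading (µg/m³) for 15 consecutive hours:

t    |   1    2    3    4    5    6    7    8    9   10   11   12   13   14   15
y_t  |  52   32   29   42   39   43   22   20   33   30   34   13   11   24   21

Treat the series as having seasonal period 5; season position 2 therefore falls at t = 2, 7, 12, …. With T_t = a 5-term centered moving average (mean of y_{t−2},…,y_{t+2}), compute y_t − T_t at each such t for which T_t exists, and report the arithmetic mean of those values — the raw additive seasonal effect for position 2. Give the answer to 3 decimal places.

-9.400

Season position 2 occurs at t = 7, 12 (where T_t is defined).
t=7: T_7 = 31.40000; y_7 − T_7 = 22 − 31.40000 = -9.40000
t=12: T_12 = 22.40000; y_12 − T_12 = 13 − 22.40000 = -9.40000
Mean deviation: (-9.40000 + -9.40000) / 2 = -9.400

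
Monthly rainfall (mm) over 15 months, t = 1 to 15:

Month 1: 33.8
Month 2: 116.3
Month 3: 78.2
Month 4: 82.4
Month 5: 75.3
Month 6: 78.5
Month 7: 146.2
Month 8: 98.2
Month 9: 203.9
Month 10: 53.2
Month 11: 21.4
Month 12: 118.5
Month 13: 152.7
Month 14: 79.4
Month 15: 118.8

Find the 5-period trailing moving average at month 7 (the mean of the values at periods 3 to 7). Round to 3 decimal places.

Sum of periods 3–7: 78.2 + 82.4 + 75.3 + 78.5 + 146.2 = 460.6
Divide by 5: 460.6 / 5 = 92.120

92.120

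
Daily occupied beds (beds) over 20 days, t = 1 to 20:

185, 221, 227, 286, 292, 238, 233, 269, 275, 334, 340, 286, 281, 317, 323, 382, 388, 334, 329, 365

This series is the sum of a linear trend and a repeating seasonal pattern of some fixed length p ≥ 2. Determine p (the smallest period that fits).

First differences y_{t+1} − y_t: 36, 6, 59, 6, -54, -5, 36, 6, 59, 6, -54, -5, 36, 6, …
The difference pattern repeats every 6 terms and not for any smaller step, so p = 6.

6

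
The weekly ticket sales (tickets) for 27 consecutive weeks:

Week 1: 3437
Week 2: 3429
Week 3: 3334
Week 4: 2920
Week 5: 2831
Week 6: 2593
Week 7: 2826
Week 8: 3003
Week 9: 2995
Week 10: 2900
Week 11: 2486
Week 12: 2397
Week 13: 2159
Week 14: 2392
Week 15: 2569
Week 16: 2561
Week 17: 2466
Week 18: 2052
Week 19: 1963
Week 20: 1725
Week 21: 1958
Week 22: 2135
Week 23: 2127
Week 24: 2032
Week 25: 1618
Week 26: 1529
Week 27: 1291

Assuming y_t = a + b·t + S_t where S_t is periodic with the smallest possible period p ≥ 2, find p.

First differences y_{t+1} − y_t: -8, -95, -414, -89, -238, 233, 177, -8, -95, -414, -89, -238, 233, 177, -8, -95, …
The difference pattern repeats every 7 terms and not for any smaller step, so p = 7.

7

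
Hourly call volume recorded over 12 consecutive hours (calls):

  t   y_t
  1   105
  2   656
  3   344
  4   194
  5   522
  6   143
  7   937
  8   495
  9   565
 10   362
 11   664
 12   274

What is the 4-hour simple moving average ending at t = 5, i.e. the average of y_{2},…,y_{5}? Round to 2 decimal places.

429.00

Sum of periods 2–5: 656 + 344 + 194 + 522 = 1716
Divide by 4: 1716 / 4 = 429.00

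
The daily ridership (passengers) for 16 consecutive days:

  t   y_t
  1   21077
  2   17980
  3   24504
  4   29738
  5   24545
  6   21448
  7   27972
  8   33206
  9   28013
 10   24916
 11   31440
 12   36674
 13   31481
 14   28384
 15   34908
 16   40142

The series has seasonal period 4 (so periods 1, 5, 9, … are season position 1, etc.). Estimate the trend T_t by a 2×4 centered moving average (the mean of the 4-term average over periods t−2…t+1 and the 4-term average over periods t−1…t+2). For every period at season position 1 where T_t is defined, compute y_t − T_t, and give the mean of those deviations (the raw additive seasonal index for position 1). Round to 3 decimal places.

-947.250

Season position 1 occurs at t = 5, 9, 13 (where T_t is defined).
t=5: T_5 = 25492.25000; y_5 − T_5 = 24545 − 25492.25000 = -947.25000
t=9: T_9 = 28960.25000; y_9 − T_9 = 28013 − 28960.25000 = -947.25000
t=13: T_13 = 32428.25000; y_13 − T_13 = 31481 − 32428.25000 = -947.25000
Mean deviation: (-947.25000 + -947.25000 + -947.25000) / 3 = -947.250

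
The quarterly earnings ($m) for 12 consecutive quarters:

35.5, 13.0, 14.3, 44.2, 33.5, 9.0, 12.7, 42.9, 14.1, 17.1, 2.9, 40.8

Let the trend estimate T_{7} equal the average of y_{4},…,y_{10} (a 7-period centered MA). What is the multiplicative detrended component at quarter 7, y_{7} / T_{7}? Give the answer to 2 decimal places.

0.51

Trend T_7 = (44.2 + 33.5 + 9.0 + 12.7 + 42.9 + 14.1 + 17.1) / 7 = 173.5/7 = 24.7857
Ratio to trend: 12.7 / 24.7857 = 0.51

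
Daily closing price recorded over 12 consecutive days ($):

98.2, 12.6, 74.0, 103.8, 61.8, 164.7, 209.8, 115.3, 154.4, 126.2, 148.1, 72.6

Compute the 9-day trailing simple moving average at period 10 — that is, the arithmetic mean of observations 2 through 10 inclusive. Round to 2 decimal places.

113.62

Sum of periods 2–10: 12.6 + 74.0 + 103.8 + 61.8 + 164.7 + 209.8 + 115.3 + 154.4 + 126.2 = 1022.6
Divide by 9: 1022.6 / 9 = 113.62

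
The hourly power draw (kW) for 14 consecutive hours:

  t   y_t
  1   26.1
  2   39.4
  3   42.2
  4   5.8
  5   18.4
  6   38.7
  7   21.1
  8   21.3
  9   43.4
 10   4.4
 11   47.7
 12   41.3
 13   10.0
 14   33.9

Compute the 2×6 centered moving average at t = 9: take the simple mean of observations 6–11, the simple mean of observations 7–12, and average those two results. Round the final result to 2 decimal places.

29.65

Sum over 6–11: 38.7 + 21.1 + 21.3 + 43.4 + 4.4 + 47.7 = 176.6
Sum over 7–12: 21.1 + 21.3 + 43.4 + 4.4 + 47.7 + 41.3 = 179.2
CMA at t=9 = (176.6 + 179.2) / (2·6) = 355.8 / 12 = 29.65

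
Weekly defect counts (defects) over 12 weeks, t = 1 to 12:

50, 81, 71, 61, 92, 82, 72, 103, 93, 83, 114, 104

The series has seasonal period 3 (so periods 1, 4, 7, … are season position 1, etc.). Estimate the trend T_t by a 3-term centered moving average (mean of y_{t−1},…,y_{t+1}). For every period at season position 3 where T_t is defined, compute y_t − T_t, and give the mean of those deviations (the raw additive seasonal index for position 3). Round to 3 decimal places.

0.000

Season position 3 occurs at t = 3, 6, 9 (where T_t is defined).
t=3: T_3 = 71.00000; y_3 − T_3 = 71 − 71.00000 = 0.00000
t=6: T_6 = 82.00000; y_6 − T_6 = 82 − 82.00000 = 0.00000
t=9: T_9 = 93.00000; y_9 − T_9 = 93 − 93.00000 = 0.00000
Mean deviation: (0.00000 + 0.00000 + 0.00000) / 3 = 0.000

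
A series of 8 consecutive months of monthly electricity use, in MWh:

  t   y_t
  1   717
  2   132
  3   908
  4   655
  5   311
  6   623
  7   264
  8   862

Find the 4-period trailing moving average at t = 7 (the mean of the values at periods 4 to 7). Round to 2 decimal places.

463.25

Sum of periods 4–7: 655 + 311 + 623 + 264 = 1853
Divide by 4: 1853 / 4 = 463.25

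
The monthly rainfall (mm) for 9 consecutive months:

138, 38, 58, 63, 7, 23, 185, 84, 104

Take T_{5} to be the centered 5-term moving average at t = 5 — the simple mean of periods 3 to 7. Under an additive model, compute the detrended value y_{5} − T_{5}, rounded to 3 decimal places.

-60.200

Trend T_5 = (58 + 63 + 7 + 23 + 185) / 5 = 336/5 = 67.20000
Detrended value: 7 − 67.20000 = -60.200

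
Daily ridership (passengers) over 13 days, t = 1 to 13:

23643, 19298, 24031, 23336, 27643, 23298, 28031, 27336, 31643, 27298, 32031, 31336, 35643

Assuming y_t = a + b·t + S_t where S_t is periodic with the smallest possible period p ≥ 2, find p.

4

First differences y_{t+1} − y_t: -4345, 4733, -695, 4307, -4345, 4733, -695, 4307, -4345, 4733, …
The difference pattern repeats every 4 terms and not for any smaller step, so p = 4.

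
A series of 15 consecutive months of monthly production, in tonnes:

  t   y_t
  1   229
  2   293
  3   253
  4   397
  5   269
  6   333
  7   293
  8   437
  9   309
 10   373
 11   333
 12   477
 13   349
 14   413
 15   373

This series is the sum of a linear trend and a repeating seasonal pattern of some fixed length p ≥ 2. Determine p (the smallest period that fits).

First differences y_{t+1} − y_t: 64, -40, 144, -128, 64, -40, 144, -128, 64, -40, …
The difference pattern repeats every 4 terms and not for any smaller step, so p = 4.

4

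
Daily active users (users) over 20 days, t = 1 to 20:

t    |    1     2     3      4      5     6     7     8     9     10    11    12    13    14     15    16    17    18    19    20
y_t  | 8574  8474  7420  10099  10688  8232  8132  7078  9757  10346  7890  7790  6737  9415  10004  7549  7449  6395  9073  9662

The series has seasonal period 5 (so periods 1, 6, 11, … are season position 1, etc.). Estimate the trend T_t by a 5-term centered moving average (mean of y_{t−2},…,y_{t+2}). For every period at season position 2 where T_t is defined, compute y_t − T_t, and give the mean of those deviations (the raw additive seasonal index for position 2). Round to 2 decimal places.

-645.33

Season position 2 occurs at t = 7, 12, 17 (where T_t is defined).
t=7: T_7 = 8777.4000; y_7 − T_7 = 8132 − 8777.4000 = -645.4000
t=12: T_12 = 8435.6000; y_12 − T_12 = 7790 − 8435.6000 = -645.6000
t=17: T_17 = 8094.0000; y_17 − T_17 = 7449 − 8094.0000 = -645.0000
Mean deviation: (-645.4000 + -645.6000 + -645.0000) / 3 = -645.33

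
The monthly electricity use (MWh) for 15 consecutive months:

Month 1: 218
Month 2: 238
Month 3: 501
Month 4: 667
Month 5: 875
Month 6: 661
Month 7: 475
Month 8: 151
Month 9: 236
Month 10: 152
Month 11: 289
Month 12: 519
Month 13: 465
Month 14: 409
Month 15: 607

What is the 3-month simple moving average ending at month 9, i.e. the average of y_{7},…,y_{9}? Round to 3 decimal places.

Sum of periods 7–9: 475 + 151 + 236 = 862
Divide by 3: 862 / 3 = 287.333

287.333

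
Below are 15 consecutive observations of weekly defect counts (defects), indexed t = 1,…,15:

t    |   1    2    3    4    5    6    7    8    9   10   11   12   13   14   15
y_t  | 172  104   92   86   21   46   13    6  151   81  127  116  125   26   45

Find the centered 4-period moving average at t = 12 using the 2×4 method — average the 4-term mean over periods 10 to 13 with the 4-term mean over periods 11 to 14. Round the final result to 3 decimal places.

105.375

Sum over 10–13: 81 + 127 + 116 + 125 = 449
Sum over 11–14: 127 + 116 + 125 + 26 = 394
CMA at t=12 = (449 + 394) / (2·4) = 843 / 8 = 105.375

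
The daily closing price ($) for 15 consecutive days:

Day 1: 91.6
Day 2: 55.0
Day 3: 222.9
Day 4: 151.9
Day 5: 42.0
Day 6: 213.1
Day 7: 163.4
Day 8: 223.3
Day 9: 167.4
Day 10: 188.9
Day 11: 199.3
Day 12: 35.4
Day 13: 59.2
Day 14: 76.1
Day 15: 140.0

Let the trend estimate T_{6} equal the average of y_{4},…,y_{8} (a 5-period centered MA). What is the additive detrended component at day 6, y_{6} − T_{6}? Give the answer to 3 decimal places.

Trend T_6 = (151.9 + 42.0 + 213.1 + 163.4 + 223.3) / 5 = 793.7/5 = 158.74000
Detrended value: 213.1 − 158.74000 = 54.360

54.360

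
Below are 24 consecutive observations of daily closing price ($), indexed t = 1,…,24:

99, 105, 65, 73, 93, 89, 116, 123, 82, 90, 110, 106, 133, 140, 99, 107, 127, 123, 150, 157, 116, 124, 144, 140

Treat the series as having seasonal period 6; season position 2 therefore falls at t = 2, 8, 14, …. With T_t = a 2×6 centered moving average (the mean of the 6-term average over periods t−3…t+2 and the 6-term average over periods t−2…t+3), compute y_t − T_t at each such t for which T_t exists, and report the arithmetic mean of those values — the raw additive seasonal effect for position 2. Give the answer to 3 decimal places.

Season position 2 occurs at t = 8, 14, 20 (where T_t is defined).
t=8: T_8 = 100.25000; y_8 − T_8 = 123 − 100.25000 = 22.75000
t=14: T_14 = 117.25000; y_14 − T_14 = 140 − 117.25000 = 22.75000
t=20: T_20 = 134.25000; y_20 − T_20 = 157 − 134.25000 = 22.75000
Mean deviation: (22.75000 + 22.75000 + 22.75000) / 3 = 22.750

22.750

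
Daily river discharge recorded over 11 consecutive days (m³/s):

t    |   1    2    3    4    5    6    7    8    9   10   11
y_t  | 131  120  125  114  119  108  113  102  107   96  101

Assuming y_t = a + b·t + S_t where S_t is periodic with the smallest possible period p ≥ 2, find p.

2

First differences y_{t+1} − y_t: -11, 5, -11, 5, -11, 5, …
The difference pattern repeats every 2 terms and not for any smaller step, so p = 2.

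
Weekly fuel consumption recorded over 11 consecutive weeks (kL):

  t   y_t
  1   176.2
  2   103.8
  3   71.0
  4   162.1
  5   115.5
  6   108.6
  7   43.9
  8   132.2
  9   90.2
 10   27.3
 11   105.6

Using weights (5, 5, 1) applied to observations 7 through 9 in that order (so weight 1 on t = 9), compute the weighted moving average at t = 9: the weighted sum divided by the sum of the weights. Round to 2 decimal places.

Weighted sum: 5·43.9 + 5·132.2 + 1·90.2 = 219.5 + 661.0 + 90.2 = 970.7
Weight total: 5 + 5 + 1 = 11
WMA = 970.7 / 11 = 88.25

88.25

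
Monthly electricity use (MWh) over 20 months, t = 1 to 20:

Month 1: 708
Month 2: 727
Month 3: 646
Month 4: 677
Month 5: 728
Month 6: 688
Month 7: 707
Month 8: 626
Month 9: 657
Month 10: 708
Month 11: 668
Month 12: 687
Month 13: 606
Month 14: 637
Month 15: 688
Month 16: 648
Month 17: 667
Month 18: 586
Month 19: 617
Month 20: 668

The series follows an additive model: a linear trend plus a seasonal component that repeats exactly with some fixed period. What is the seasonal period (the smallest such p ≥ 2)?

5

First differences y_{t+1} − y_t: 19, -81, 31, 51, -40, 19, -81, 31, 51, -40, 19, -81, …
The difference pattern repeats every 5 terms and not for any smaller step, so p = 5.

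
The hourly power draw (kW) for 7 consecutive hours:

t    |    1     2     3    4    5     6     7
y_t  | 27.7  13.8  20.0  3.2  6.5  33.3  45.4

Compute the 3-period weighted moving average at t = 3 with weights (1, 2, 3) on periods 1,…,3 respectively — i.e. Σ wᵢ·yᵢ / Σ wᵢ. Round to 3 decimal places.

19.217

Weighted sum: 1·27.7 + 2·13.8 + 3·20.0 = 27.7 + 27.6 + 60.0 = 115.3
Weight total: 1 + 2 + 3 = 6
WMA = 115.3 / 6 = 19.217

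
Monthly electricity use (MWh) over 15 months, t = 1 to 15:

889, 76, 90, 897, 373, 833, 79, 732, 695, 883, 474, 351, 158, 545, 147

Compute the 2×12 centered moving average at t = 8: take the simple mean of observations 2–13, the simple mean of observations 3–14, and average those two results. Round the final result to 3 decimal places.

489.625

Sum over 2–13: 76 + 90 + 897 + 373 + 833 + 79 + 732 + 695 + 883 + 474 + 351 + 158 = 5641
Sum over 3–14: 90 + 897 + 373 + 833 + 79 + 732 + 695 + 883 + 474 + 351 + 158 + 545 = 6110
CMA at t=8 = (5641 + 6110) / (2·12) = 11751 / 24 = 489.625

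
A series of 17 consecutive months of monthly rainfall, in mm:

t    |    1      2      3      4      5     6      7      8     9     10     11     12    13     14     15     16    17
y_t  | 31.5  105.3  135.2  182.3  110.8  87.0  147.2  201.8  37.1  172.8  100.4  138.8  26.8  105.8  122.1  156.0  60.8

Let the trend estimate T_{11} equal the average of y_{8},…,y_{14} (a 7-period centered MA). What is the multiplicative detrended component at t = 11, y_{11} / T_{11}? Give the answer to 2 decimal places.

0.90

Trend T_11 = (201.8 + 37.1 + 172.8 + 100.4 + 138.8 + 26.8 + 105.8) / 7 = 783.5/7 = 111.9286
Ratio to trend: 100.4 / 111.9286 = 0.90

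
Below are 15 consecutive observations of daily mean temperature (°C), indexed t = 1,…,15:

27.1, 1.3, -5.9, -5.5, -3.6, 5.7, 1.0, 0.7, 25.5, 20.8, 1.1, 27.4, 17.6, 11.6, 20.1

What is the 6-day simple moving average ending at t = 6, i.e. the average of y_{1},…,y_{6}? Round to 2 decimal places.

3.18

Sum of periods 1–6: 27.1 + 1.3 + (-5.9) + (-5.5) + (-3.6) + 5.7 = 19.1
Divide by 6: 19.1 / 6 = 3.18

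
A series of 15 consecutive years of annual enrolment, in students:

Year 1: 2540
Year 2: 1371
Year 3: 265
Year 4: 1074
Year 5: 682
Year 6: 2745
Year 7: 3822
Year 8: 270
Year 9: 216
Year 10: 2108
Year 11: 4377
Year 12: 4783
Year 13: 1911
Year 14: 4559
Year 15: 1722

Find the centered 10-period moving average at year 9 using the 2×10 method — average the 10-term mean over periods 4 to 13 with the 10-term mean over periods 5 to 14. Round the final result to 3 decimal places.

2373.050

Sum over 4–13: 1074 + 682 + 2745 + 3822 + 270 + 216 + 2108 + 4377 + 4783 + 1911 = 21988
Sum over 5–14: 682 + 2745 + 3822 + 270 + 216 + 2108 + 4377 + 4783 + 1911 + 4559 = 25473
CMA at t=9 = (21988 + 25473) / (2·10) = 47461 / 20 = 2373.050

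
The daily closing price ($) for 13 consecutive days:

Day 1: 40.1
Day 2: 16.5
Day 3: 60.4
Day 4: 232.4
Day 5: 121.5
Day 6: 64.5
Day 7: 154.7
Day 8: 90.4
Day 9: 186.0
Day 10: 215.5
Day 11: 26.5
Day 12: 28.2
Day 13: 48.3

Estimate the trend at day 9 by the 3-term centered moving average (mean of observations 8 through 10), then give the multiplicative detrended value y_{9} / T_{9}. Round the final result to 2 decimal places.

Trend T_9 = (90.4 + 186.0 + 215.5) / 3 = 491.9/3 = 163.9667
Ratio to trend: 186.0 / 163.9667 = 1.13

1.13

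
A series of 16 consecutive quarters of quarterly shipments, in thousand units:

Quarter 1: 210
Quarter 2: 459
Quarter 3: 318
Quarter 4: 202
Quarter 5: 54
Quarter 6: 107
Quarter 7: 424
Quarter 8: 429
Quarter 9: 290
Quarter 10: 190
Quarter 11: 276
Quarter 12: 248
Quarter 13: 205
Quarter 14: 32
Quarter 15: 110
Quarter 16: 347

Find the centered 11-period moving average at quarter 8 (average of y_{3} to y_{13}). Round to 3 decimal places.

249.364

Sum of periods 3–13: 318 + 202 + 54 + 107 + 424 + 429 + 290 + 190 + 276 + 248 + 205 = 2743
Divide by 11: 2743 / 11 = 249.364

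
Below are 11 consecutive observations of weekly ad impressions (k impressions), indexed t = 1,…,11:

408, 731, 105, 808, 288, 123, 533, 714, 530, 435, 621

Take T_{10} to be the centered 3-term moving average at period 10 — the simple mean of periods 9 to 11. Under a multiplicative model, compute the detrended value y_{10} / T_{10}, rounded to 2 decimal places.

Trend T_10 = (530 + 435 + 621) / 3 = 1586/3 = 528.6667
Ratio to trend: 435 / 528.6667 = 0.82

0.82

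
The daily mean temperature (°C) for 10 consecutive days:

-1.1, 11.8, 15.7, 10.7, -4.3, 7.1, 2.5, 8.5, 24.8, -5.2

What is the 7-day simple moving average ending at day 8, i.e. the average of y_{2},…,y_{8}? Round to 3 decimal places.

7.429

Sum of periods 2–8: 11.8 + 15.7 + 10.7 + (-4.3) + 7.1 + 2.5 + 8.5 = 52.0
Divide by 7: 52.0 / 7 = 7.429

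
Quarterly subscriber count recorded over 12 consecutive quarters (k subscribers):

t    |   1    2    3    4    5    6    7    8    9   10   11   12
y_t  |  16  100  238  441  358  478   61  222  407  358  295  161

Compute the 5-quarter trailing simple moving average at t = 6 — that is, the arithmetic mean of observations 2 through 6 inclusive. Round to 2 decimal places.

Sum of periods 2–6: 100 + 238 + 441 + 358 + 478 = 1615
Divide by 5: 1615 / 5 = 323.00

323.00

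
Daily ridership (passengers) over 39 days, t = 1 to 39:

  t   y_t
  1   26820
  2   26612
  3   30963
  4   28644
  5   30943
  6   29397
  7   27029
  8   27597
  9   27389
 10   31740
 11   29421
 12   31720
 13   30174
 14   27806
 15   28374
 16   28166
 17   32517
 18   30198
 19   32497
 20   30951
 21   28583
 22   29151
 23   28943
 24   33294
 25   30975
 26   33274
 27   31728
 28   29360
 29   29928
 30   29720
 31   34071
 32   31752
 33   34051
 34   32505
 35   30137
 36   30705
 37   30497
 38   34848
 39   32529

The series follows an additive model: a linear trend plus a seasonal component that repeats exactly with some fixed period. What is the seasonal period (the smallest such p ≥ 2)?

7

First differences y_{t+1} − y_t: -208, 4351, -2319, 2299, -1546, -2368, 568, -208, 4351, -2319, 2299, -1546, -2368, 568, -208, 4351, …
The difference pattern repeats every 7 terms and not for any smaller step, so p = 7.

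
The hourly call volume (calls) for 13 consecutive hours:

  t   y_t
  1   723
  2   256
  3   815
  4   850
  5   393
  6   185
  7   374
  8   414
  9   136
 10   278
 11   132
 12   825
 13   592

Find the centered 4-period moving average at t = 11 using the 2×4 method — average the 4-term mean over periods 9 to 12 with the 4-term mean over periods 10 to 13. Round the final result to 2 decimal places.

Sum over 9–12: 136 + 278 + 132 + 825 = 1371
Sum over 10–13: 278 + 132 + 825 + 592 = 1827
CMA at t=11 = (1371 + 1827) / (2·4) = 3198 / 8 = 399.75

399.75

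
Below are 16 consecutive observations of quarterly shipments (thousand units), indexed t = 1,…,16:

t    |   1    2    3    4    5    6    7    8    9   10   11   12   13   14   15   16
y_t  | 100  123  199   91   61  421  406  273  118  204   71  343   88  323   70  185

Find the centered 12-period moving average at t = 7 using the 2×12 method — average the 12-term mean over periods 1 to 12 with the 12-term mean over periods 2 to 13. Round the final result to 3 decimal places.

200.333

Sum over 1–12: 100 + 123 + 199 + 91 + 61 + 421 + 406 + 273 + 118 + 204 + 71 + 343 = 2410
Sum over 2–13: 123 + 199 + 91 + 61 + 421 + 406 + 273 + 118 + 204 + 71 + 343 + 88 = 2398
CMA at t=7 = (2410 + 2398) / (2·12) = 4808 / 24 = 200.333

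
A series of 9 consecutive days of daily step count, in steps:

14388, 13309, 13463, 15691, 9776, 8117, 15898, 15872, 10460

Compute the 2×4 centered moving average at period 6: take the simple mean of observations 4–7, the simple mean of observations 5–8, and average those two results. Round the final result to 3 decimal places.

Sum over 4–7: 15691 + 9776 + 8117 + 15898 = 49482
Sum over 5–8: 9776 + 8117 + 15898 + 15872 = 49663
CMA at t=6 = (49482 + 49663) / (2·4) = 99145 / 8 = 12393.125

12393.125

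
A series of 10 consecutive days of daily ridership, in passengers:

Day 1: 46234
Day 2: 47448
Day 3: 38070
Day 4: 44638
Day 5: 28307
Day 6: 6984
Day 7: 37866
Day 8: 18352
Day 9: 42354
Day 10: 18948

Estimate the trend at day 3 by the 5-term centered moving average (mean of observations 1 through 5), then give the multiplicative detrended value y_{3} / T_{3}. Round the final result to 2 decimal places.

Trend T_3 = (46234 + 47448 + 38070 + 44638 + 28307) / 5 = 204697/5 = 40939.4000
Ratio to trend: 38070 / 40939.4000 = 0.93

0.93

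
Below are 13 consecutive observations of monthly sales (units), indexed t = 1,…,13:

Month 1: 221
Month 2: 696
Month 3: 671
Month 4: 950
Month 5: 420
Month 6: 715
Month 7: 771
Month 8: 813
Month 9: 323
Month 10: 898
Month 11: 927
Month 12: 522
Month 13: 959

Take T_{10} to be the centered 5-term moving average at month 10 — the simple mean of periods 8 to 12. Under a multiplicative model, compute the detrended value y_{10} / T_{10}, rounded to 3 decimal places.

1.289

Trend T_10 = (813 + 323 + 898 + 927 + 522) / 5 = 3483/5 = 696.60000
Ratio to trend: 898 / 696.60000 = 1.289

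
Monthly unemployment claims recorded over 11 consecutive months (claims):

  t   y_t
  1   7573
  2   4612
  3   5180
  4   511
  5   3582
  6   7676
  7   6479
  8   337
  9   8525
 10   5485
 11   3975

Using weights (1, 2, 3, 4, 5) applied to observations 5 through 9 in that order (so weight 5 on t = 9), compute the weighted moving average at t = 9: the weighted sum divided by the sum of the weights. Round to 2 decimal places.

5489.60

Weighted sum: 1·3582 + 2·7676 + 3·6479 + 4·337 + 5·8525 = 3582 + 15352 + 19437 + 1348 + 42625 = 82344
Weight total: 1 + 2 + 3 + 4 + 5 = 15
WMA = 82344 / 15 = 5489.60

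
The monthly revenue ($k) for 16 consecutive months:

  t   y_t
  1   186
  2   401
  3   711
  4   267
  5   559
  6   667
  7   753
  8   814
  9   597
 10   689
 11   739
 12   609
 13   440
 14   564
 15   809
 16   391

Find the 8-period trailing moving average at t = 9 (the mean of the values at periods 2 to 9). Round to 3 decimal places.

Sum of periods 2–9: 401 + 711 + 267 + 559 + 667 + 753 + 814 + 597 = 4769
Divide by 8: 4769 / 8 = 596.125

596.125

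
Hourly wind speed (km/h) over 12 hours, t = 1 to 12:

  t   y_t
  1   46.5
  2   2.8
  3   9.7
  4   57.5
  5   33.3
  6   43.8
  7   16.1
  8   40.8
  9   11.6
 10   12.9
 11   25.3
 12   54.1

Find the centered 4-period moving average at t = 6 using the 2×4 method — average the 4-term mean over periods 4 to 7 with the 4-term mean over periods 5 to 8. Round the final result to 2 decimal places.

Sum over 4–7: 57.5 + 33.3 + 43.8 + 16.1 = 150.7
Sum over 5–8: 33.3 + 43.8 + 16.1 + 40.8 = 134.0
CMA at t=6 = (150.7 + 134.0) / (2·4) = 284.7 / 8 = 35.59

35.59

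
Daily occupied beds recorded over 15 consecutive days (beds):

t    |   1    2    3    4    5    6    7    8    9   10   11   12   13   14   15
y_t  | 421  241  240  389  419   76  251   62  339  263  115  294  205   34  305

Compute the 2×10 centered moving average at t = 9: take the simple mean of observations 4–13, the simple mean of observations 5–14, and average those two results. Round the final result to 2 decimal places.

Sum over 4–13: 389 + 419 + 76 + 251 + 62 + 339 + 263 + 115 + 294 + 205 = 2413
Sum over 5–14: 419 + 76 + 251 + 62 + 339 + 263 + 115 + 294 + 205 + 34 = 2058
CMA at t=9 = (2413 + 2058) / (2·10) = 4471 / 20 = 223.55

223.55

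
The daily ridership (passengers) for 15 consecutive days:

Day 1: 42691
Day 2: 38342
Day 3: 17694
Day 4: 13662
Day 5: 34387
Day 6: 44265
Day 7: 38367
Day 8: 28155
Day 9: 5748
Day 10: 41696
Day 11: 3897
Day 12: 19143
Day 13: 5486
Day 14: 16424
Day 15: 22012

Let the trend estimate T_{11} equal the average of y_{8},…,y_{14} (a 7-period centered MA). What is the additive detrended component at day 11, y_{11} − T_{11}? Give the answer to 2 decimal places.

Trend T_11 = (28155 + 5748 + 41696 + 3897 + 19143 + 5486 + 16424) / 7 = 120549/7 = 17221.2857
Detrended value: 3897 − 17221.2857 = -13324.29

-13324.29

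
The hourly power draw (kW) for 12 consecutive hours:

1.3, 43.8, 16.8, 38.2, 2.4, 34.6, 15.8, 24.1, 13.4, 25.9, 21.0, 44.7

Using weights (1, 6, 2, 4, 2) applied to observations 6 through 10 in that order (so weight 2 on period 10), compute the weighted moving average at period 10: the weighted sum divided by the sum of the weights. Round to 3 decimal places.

18.867

Weighted sum: 1·34.6 + 6·15.8 + 2·24.1 + 4·13.4 + 2·25.9 = 34.6 + 94.8 + 48.2 + 53.6 + 51.8 = 283.0
Weight total: 1 + 6 + 2 + 4 + 2 = 15
WMA = 283.0 / 15 = 18.867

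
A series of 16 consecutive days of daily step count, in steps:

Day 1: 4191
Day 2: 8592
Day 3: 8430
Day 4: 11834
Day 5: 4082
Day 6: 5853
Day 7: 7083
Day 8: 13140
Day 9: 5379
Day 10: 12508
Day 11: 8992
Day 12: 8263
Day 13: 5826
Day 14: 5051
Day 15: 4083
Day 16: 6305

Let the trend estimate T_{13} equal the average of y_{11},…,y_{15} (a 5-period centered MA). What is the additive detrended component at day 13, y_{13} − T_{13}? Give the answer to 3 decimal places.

Trend T_13 = (8992 + 8263 + 5826 + 5051 + 4083) / 5 = 32215/5 = 6443.00000
Detrended value: 5826 − 6443.00000 = -617.000

-617.000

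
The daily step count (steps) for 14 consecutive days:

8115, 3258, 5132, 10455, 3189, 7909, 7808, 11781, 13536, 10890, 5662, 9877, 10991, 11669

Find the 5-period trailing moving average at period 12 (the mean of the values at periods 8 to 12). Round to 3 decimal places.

10349.200

Sum of periods 8–12: 11781 + 13536 + 10890 + 5662 + 9877 = 51746
Divide by 5: 51746 / 5 = 10349.200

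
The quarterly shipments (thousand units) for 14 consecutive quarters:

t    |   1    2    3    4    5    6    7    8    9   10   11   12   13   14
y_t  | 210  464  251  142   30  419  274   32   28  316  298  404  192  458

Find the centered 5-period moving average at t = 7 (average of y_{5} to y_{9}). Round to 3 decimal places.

156.600

Sum of periods 5–9: 30 + 419 + 274 + 32 + 28 = 783
Divide by 5: 783 / 5 = 156.600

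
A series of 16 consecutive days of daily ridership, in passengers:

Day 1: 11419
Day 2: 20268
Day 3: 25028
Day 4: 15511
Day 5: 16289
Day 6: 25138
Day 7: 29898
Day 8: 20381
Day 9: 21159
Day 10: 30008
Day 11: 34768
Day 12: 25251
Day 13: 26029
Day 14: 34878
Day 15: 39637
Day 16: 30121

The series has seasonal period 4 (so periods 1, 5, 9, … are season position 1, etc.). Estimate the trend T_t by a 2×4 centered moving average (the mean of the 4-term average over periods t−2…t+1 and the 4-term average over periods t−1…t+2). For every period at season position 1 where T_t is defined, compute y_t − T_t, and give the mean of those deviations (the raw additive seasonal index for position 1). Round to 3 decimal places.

-4811.208

Season position 1 occurs at t = 5, 9, 13 (where T_t is defined).
t=5: T_5 = 21100.25000; y_5 − T_5 = 16289 − 21100.25000 = -4811.25000
t=9: T_9 = 25970.25000; y_9 − T_9 = 21159 − 25970.25000 = -4811.25000
t=13: T_13 = 30840.12500; y_13 − T_13 = 26029 − 30840.12500 = -4811.12500
Mean deviation: (-4811.25000 + -4811.25000 + -4811.12500) / 3 = -4811.208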